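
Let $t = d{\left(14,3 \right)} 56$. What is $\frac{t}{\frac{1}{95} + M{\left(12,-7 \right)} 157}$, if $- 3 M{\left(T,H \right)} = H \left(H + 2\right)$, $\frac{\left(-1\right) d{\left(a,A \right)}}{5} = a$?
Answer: $\frac{558600}{261011} \approx 2.1401$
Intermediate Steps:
$d{\left(a,A \right)} = - 5 a$
$M{\left(T,H \right)} = - \frac{H \left(2 + H\right)}{3}$ ($M{\left(T,H \right)} = - \frac{H \left(H + 2\right)}{3} = - \frac{H \left(2 + H\right)}{3}$)
$t = -3920$ ($t = \left(-5\right) 14 \cdot 56 = \left(-70\right) 56 = -3920$)
$\frac{t}{\frac{1}{95} + M{\left(12,-7 \right)} 157} = - \frac{3920}{\frac{1}{95} + \left(- \frac{1}{3}\right) \left(-7\right) \left(2 - 7\right) 157} = - \frac{3920}{\frac{1}{95} + \left(- \frac{1}{3}\right) \left(-7\right) \left(-5\right) 157} = - \frac{3920}{\frac{1}{95} - \frac{5495}{3}} = - \frac{3920}{- \frac{522022}{285}} = \left(-3920\right) \left(- \frac{285}{522022}\right) = \frac{558600}{261011}$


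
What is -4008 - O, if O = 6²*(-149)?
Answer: 1356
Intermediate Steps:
O = -5364 (O = 36*(-149) = -5364)
-4008 - O = -4008 - 1*(-5364) = -4008 + 5364 = 1356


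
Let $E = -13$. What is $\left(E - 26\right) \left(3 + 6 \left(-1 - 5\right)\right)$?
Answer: $1287$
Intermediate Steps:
$\left(E - 26\right) \left(3 + 6 \left(-1 - 5\right)\right) = \left(-13 - 26\right) \left(3 + 6 \left(-1 - 5\right)\right) = - 39 \left(3 + 6 \left(-6\right)\right) = - 39 \left(3 - 36\right) = \left(-39\right) \left(-33\right) = 1287$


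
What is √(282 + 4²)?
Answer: √298 ≈ 17.263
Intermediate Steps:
√(282 + 4²) = √(282 + 16) = √298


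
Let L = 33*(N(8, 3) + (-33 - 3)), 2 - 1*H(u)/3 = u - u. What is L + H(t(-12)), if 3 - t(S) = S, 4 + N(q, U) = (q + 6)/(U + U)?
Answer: -1237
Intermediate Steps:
N(q, U) = -4 + (6 + q)/(2*U) (N(q, U) = -4 + (q + 6)/(U + U) = -4 + (6 + q)/((2*U)) = -4 + (6 + q)*(1/(2*U)) = -4 + (6 + q)/(2*U))
t(S) = 3 - S
H(u) = 6 (H(u) = 6 - 3*(u - u) = 6 - 3*0 = 6 + 0 = 6)
L = -1243 (L = 33*((½)*(6 + 8 - 8*3)/3 + (-33 - 3)) = 33*((½)*(⅓)*(6 + 8 - 24) - 36) = 33*((½)*(⅓)*(-10) - 36) = 33*(-5/3 - 36) = 33*(-113/3) = -1243)
L + H(t(-12)) = -1243 + 6 = -1237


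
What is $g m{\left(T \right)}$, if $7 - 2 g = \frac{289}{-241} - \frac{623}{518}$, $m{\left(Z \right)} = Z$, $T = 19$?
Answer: $\frac{3185787}{35668} \approx 89.318$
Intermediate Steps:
$g = \frac{167673}{35668}$ ($g = \frac{7}{2} - \frac{\frac{289}{-241} - \frac{623}{518}}{2} = \frac{7}{2} - \frac{289 \left(- \frac{1}{241}\right) - \frac{89}{74}}{2} = \frac{7}{2} - \frac{- \frac{289}{241} - \frac{89}{74}}{2} = \frac{7}{2} - - \frac{42835}{35668} = \frac{7}{2} + \frac{42835}{35668} = \frac{167673}{35668} \approx 4.7009$)
$g m{\left(T \right)} = \frac{167673}{35668} \cdot 19 = \frac{3185787}{35668}$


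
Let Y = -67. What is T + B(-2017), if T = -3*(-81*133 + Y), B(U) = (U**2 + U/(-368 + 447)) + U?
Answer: 323802551/79 ≈ 4.0988e+6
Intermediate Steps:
B(U) = U**2 + 80*U/79 (B(U) = (U**2 + U/79) + U = U**2 + 80*U/79)
T = 32520 (T = -3*(-81*133 - 67) = -3*(-10773 - 67) = -3*(-10840) = 32520)
T + B(-2017) = 32520 + (1/79)*(-2017)*(80 + 79*(-2017)) = 32520 + (1/79)*(-2017)*(80 - 159343) = 32520 + (1/79)*(-2017)*(-159263) = 32520 + 321233471/79 = 323802551/79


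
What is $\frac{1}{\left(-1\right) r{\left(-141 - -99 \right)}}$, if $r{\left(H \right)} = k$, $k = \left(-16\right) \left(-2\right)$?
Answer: $- \frac{1}{32} \approx -0.03125$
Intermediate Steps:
$k = 32$
$r{\left(H \right)} = 32$
$\frac{1}{\left(-1\right) r{\left(-141 - -99 \right)}} = \frac{1}{\left(-1\right) 32} = \frac{1}{-32} = - \frac{1}{32}$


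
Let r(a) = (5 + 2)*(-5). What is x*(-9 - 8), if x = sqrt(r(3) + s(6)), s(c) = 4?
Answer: -17*I*sqrt(31) ≈ -94.652*I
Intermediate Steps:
r(a) = -35 (r(a) = 7*(-5) = -35)
x = I*sqrt(31) (x = sqrt(-35 + 4) = sqrt(-31) = I*sqrt(31) ≈ 5.5678*I)
x*(-9 - 8) = (I*sqrt(31))*(-9 - 8) = (I*sqrt(31))*(-17) = -17*I*sqrt(31)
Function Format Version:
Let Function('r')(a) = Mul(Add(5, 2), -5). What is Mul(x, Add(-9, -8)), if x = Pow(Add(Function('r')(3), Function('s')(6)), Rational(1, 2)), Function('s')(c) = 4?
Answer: Mul(-17, I, Pow(31, Rational(1, 2))) ≈ Mul(-94.652, I)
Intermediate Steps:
Function('r')(a) = -35 (Function('r')(a) = Mul(7, -5) = -35)
x = Mul(I, Pow(31, Rational(1, 2))) (x = Pow(Add(-35, 4), Rational(1, 2)) = Pow(-31, Rational(1, 2)) = Mul(I, Pow(31, Rational(1, 2))) ≈ Mul(5.5678, I))
Mul(x, Add(-9, -8)) = Mul(Mul(I, Pow(31, Rational(1, 2))), Add(-9, -8)) = Mul(Mul(I, Pow(31, Rational(1, 2))), -17) = Mul(-17, I, Pow(31, Rational(1, 2)))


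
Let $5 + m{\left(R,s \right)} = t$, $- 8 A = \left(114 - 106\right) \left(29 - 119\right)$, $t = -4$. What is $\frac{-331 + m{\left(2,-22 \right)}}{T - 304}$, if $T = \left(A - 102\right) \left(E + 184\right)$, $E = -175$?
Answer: $\frac{85}{103} \approx 0.82524$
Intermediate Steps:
$A = 90$ ($A = - \frac{\left(114 - 106\right) \left(29 - 119\right)}{8} = - \frac{8 \left(-90\right)}{8} = \left(- \frac{1}{8}\right) \left(-720\right) = 90$)
$m{\left(R,s \right)} = -9$ ($m{\left(R,s \right)} = -5 - 4 = -9$)
$T = -108$ ($T = \left(90 - 102\right) \left(-175 + 184\right) = \left(-12\right) 9 = -108$)
$\frac{-331 + m{\left(2,-22 \right)}}{T - 304} = \frac{-331 - 9}{-108 - 304} = - \frac{340}{-412} = \left(-340\right) \left(- \frac{1}{412}\right) = \frac{85}{103}$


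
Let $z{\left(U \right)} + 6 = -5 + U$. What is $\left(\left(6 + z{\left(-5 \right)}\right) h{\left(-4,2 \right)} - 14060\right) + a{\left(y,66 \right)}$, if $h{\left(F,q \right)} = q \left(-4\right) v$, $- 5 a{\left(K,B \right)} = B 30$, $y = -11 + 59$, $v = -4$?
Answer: $-14776$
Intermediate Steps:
$y = 48$
$a{\left(K,B \right)} = - 6 B$ ($a{\left(K,B \right)} = - \frac{B 30}{5} = - \frac{30 B}{5} = - 6 B$)
$z{\left(U \right)} = -11 + U$ ($z{\left(U \right)} = -6 + \left(-5 + U\right) = -11 + U$)
$h{\left(F,q \right)} = 16 q$ ($h{\left(F,q \right)} = q \left(-4\right) \left(-4\right) = - 4 q \left(-4\right) = 16 q$)
$\left(\left(6 + z{\left(-5 \right)}\right) h{\left(-4,2 \right)} - 14060\right) + a{\left(y,66 \right)} = \left(\left(6 - 16\right) 16 \cdot 2 - 14060\right) - 396 = \left(\left(6 - 16\right) 32 - 14060\right) - 396 = \left(\left(-10\right) 32 - 14060\right) - 396 = \left(-320 - 14060\right) - 396 = -14380 - 396 = -14776$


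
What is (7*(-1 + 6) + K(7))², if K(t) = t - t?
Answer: 1225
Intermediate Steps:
K(t) = 0
(7*(-1 + 6) + K(7))² = (7*(-1 + 6) + 0)² = (7*5 + 0)² = (35 + 0)² = 35² = 1225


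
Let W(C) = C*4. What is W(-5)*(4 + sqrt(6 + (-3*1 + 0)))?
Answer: -80 - 20*sqrt(3) ≈ -114.64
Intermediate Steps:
W(C) = 4*C
W(-5)*(4 + sqrt(6 + (-3*1 + 0))) = (4*(-5))*(4 + sqrt(6 + (-3*1 + 0))) = -20*(4 + sqrt(6 + (-3 + 0))) = -20*(4 + sqrt(6 - 3)) = -20*(4 + sqrt(3)) = -80 - 20*sqrt(3)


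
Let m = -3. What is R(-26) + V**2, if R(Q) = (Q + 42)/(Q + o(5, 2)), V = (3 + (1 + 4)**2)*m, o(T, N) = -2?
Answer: 49388/7 ≈ 7055.4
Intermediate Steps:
V = -84 (V = (3 + (1 + 4)**2)*(-3) = (3 + 5**2)*(-3) = (3 + 25)*(-3) = 28*(-3) = -84)
R(Q) = (42 + Q)/(-2 + Q) (R(Q) = (Q + 42)/(Q - 2) = (42 + Q)/(-2 + Q))
R(-26) + V**2 = (42 - 26)/(-2 - 26) + (-84)**2 = 16/(-28) + 7056 = -1/28*16 + 7056 = -4/7 + 7056 = 49388/7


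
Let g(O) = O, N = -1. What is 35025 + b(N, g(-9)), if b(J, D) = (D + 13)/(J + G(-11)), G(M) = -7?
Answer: 70049/2 ≈ 35025.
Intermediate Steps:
b(J, D) = (13 + D)/(-7 + J) (b(J, D) = (D + 13)/(J - 7) = (13 + D)/(-7 + J))
35025 + b(N, g(-9)) = 35025 + (13 - 9)/(-7 - 1) = 35025 + 4/(-8) = 35025 - 1/8*4 = 35025 - 1/2 = 70049/2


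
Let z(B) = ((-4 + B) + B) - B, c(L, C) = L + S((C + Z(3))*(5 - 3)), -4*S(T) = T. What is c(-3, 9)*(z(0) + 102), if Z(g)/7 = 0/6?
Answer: -735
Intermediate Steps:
Z(g) = 0 (Z(g) = 7*(0/6) = 7*(0*(⅙)) = 7*0 = 0)
S(T) = -T/4
c(L, C) = L - C/2 (c(L, C) = L - (C + 0)*(5 - 3)/4 = L - C*2/4 = L - C/2)
z(B) = -4 + B (z(B) = (-4 + 2*B) - B = -4 + B)
c(-3, 9)*(z(0) + 102) = (-3 - ½*9)*((-4 + 0) + 102) = (-3 - 9/2)*(-4 + 102) = -15/2*98 = -735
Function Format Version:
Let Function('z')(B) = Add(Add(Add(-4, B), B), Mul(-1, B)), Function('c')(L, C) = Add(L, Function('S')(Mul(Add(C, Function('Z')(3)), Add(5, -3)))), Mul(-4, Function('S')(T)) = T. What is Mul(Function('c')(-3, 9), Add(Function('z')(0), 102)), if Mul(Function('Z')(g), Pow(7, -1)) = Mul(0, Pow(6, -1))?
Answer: -735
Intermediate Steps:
Function('Z')(g) = 0 (Function('Z')(g) = Mul(7, Mul(0, Pow(6, -1))) = Mul(7, Mul(0, Rational(1, 6))) = Mul(7, 0) = 0)
Function('S')(T) = Mul(Rational(-1, 4), T)
Function('c')(L, C) = Add(L, Mul(Rational(-1, 2), C)) (Function('c')(L, C) = Add(L, Mul(Rational(-1, 4), Mul(Add(C, 0), Add(5, -3)))) = Add(L, Mul(Rational(-1, 4), Mul(C, 2))) = Add(L, Mul(Rational(-1, 4), Mul(2, C))) = Add(L, Mul(Rational(-1, 2), C)))
Function('z')(B) = Add(-4, B) (Function('z')(B) = Add(Add(-4, Mul(2, B)), Mul(-1, B)) = Add(-4, B))
Mul(Function('c')(-3, 9), Add(Function('z')(0), 102)) = Mul(Add(-3, Mul(Rational(-1, 2), 9)), Add(Add(-4, 0), 102)) = Mul(Add(-3, Rational(-9, 2)), Add(-4, 102)) = Mul(Rational(-15, 2), 98) = -735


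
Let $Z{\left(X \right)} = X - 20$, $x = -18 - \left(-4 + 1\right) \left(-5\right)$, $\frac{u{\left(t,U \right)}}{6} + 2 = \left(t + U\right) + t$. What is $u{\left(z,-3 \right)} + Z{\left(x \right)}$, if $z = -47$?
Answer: $-647$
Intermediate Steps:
$u{\left(t,U \right)} = -12 + 6 U + 12 t$ ($u{\left(t,U \right)} = -12 + 6 \left(\left(t + U\right) + t\right) = -12 + 6 \left(\left(U + t\right) + t\right) = -12 + 6 \left(U + 2 t\right) = -12 + \left(6 U + 12 t\right) = -12 + 6 U + 12 t$)
$x = -33$ ($x = -18 - \left(-3\right) \left(-5\right) = -18 - 15 = -33$)
$Z{\left(X \right)} = -20 + X$
$u{\left(z,-3 \right)} + Z{\left(x \right)} = \left(-12 + 6 \left(-3\right) + 12 \left(-47\right)\right) - 53 = \left(-12 - 18 - 564\right) - 53 = -594 - 53 = -647$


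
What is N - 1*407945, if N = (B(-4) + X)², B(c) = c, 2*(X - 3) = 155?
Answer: -1608371/4 ≈ -4.0209e+5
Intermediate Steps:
X = 161/2 (X = 3 + (½)*155 = 3 + 155/2 = 161/2 ≈ 80.500)
N = 23409/4 (N = (-4 + 161/2)² = (153/2)² = 23409/4 ≈ 5852.3)
N - 1*407945 = 23409/4 - 1*407945 = 23409/4 - 407945 = -1608371/4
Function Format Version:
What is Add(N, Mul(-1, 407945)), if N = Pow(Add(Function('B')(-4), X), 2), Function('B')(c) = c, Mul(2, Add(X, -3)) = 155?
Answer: Rational(-1608371, 4) ≈ -4.0209e+5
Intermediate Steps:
X = Rational(161, 2) (X = Add(3, Mul(Rational(1, 2), 155)) = Add(3, Rational(155, 2)) = Rational(161, 2) ≈ 80.500)
N = Rational(23409, 4) (N = Pow(Add(-4, Rational(161, 2)), 2) = Pow(Rational(153, 2), 2) = Rational(23409, 4) ≈ 5852.3)
Add(N, Mul(-1, 407945)) = Add(Rational(23409, 4), Mul(-1, 407945)) = Add(Rational(23409, 4), -407945) = Rational(-1608371, 4)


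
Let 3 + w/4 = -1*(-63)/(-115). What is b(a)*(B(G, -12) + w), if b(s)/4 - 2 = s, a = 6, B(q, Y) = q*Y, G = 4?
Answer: -228864/115 ≈ -1990.1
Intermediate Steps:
B(q, Y) = Y*q
b(s) = 8 + 4*s
w = -1632/115 (w = -12 + 4*(-1*(-63)/(-115)) = -12 + 4*(63*(-1/115)) = -12 + 4*(-63/115) = -12 - 252/115 = -1632/115 ≈ -14.191)
b(a)*(B(G, -12) + w) = (8 + 4*6)*(-12*4 - 1632/115) = (8 + 24)*(-48 - 1632/115) = 32*(-7152/115) = -228864/115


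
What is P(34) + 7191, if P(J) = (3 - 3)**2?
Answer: 7191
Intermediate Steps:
P(J) = 0 (P(J) = 0**2 = 0)
P(34) + 7191 = 0 + 7191 = 7191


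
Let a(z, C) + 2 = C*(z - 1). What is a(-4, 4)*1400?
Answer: -30800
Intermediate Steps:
a(z, C) = -2 + C*(-1 + z) (a(z, C) = -2 + C*(z - 1) = -2 + C*(-1 + z))
a(-4, 4)*1400 = (-2 - 1*4 + 4*(-4))*1400 = (-2 - 4 - 16)*1400 = -22*1400 = -30800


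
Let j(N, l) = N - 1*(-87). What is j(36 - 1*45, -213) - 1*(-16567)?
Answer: 16645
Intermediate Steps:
j(N, l) = 87 + N (j(N, l) = N + 87 = 87 + N)
j(36 - 1*45, -213) - 1*(-16567) = (87 + (36 - 1*45)) - 1*(-16567) = (87 + (36 - 45)) + 16567 = (87 - 9) + 16567 = 78 + 16567 = 16645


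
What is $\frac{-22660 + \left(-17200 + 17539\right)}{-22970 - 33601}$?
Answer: $\frac{22321}{56571} \approx 0.39457$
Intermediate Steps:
$\frac{-22660 + \left(-17200 + 17539\right)}{-22970 - 33601} = \frac{-22660 + 339}{-56571} = \left(-22321\right) \left(- \frac{1}{56571}\right) = \frac{22321}{56571}$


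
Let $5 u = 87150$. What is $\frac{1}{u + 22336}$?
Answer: $\frac{1}{39766} \approx 2.5147 \cdot 10^{-5}$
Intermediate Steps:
$u = 17430$ ($u = \frac{1}{5} \cdot 87150 = 17430$)
$\frac{1}{u + 22336} = \frac{1}{17430 + 22336} = \frac{1}{39766}$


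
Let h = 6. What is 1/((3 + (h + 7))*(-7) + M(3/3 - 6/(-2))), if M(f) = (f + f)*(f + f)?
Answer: -1/48 ≈ -0.020833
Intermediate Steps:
M(f) = 4*f² (M(f) = (2*f)*(2*f) = 4*f²)
1/((3 + (h + 7))*(-7) + M(3/3 - 6/(-2))) = 1/((3 + (6 + 7))*(-7) + 4*(3/3 - 6/(-2))²) = 1/((3 + 13)*(-7) + 4*(3*(⅓) - 6*(-½))²) = 1/(16*(-7) + 4*(1 + 3)²) = 1/(-112 + 4*4²) = 1/(-112 + 4*16) = 1/(-112 + 64) = 1/(-48) = -1/48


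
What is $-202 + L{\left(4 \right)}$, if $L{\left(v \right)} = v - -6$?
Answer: $-192$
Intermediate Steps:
$L{\left(v \right)} = 6 + v$ ($L{\left(v \right)} = v + 6 = 6 + v$)
$-202 + L{\left(4 \right)} = -202 + \left(6 + 4\right) = -202 + 10 = -192$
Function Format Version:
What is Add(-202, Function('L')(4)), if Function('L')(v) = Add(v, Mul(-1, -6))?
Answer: -192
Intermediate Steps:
Function('L')(v) = Add(6, v) (Function('L')(v) = Add(v, 6) = Add(6, v))
Add(-202, Function('L')(4)) = Add(-202, Add(6, 4)) = Add(-202, 10) = -192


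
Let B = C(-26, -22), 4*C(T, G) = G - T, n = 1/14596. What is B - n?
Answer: 14595/14596 ≈ 0.99993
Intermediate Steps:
n = 1/14596 ≈ 6.8512e-5
C(T, G) = -T/4 + G/4 (C(T, G) = (G - T)/4 = -T/4 + G/4)
B = 1 (B = -¼*(-26) + (¼)*(-22) = 13/2 - 11/2 = 1)
B - n = 1 - 1*1/14596 = 1 - 1/14596 = 14595/14596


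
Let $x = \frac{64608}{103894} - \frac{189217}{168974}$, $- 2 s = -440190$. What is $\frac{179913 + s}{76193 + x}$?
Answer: $\frac{1170382390913008}{222931448212517} \approx 5.25$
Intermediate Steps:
$s = 220095$ ($s = \left(- \frac{1}{2}\right) \left(-440190\right) = 220095$)
$x = - \frac{4370719403}{8777692378}$ ($x = 64608 \cdot \frac{1}{103894} - \frac{189217}{168974} = \frac{32304}{51947} - \frac{189217}{168974} = - \frac{4370719403}{8777692378} \approx -0.49793$)
$\frac{179913 + s}{76193 + x} = \frac{179913 + 220095}{76193 - \frac{4370719403}{8777692378}} = \frac{400008}{\frac{668794344637551}{8777692378}} = 400008 \cdot \frac{8777692378}{668794344637551} = \frac{1170382390913008}{222931448212517}$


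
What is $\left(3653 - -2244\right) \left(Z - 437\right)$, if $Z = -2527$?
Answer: $-17478708$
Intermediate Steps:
$\left(3653 - -2244\right) \left(Z - 437\right) = \left(3653 - -2244\right) \left(-2527 - 437\right) = \left(3653 + 2244\right) \left(-2964\right) = 5897 \left(-2964\right) = -17478708$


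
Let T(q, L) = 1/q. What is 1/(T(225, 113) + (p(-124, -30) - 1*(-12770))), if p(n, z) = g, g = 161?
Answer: 225/2909476 ≈ 7.7334e-5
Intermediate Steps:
p(n, z) = 161
1/(T(225, 113) + (p(-124, -30) - 1*(-12770))) = 1/(1/225 + (161 - 1*(-12770))) = 1/(1/225 + (161 + 12770)) = 1/(1/225 + 12931) = 1/(2909476/225) = 225/2909476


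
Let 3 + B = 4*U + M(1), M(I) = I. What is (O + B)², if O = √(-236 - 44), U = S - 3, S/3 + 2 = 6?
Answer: 876 + 136*I*√70 ≈ 876.0 + 1137.9*I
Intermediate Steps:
S = 12 (S = -6 + 3*6 = -6 + 18 = 12)
U = 9 (U = 12 - 3 = 9)
B = 34 (B = -3 + (4*9 + 1) = -3 + (36 + 1) = -3 + 37 = 34)
O = 2*I*√70 (O = √(-280) = 2*I*√70 ≈ 16.733*I)
(O + B)² = (2*I*√70 + 34)² = (34 + 2*I*√70)²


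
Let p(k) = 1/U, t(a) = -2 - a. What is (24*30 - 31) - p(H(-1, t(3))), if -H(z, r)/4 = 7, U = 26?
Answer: 17913/26 ≈ 688.96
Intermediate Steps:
H(z, r) = -28 (H(z, r) = -4*7 = -28)
p(k) = 1/26
(24*30 - 31) - p(H(-1, t(3))) = (24*30 - 31) - 1*1/26 = (720 - 31) - 1/26 = 689 - 1/26 = 17913/26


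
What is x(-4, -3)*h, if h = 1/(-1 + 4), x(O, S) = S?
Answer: -1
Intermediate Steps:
h = ⅓ (h = 1/3 = ⅓ ≈ 0.33333)
x(-4, -3)*h = -3*⅓ = -1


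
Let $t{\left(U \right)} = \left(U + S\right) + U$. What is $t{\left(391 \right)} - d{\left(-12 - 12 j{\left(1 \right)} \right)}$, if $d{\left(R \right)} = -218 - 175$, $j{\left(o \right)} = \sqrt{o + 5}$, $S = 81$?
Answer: $1256$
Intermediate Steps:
$j{\left(o \right)} = \sqrt{5 + o}$
$t{\left(U \right)} = 81 + 2 U$ ($t{\left(U \right)} = \left(U + 81\right) + U = \left(81 + U\right) + U = 81 + 2 U$)
$d{\left(R \right)} = -393$ ($d{\left(R \right)} = -218 - 175 = -393$)
$t{\left(391 \right)} - d{\left(-12 - 12 j{\left(1 \right)} \right)} = \left(81 + 2 \cdot 391\right) - -393 = \left(81 + 782\right) + 393 = 863 + 393 = 1256$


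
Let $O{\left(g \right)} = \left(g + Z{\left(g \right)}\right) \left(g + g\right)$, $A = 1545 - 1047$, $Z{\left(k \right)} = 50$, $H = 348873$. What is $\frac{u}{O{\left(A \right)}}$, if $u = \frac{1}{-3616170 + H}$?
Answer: $- \frac{1}{1783316840976} \approx -5.6075 \cdot 10^{-13}$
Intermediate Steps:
$A = 498$ ($A = 1545 - 1047 = 498$)
$O{\left(g \right)} = 2 g \left(50 + g\right)$ ($O{\left(g \right)} = \left(g + 50\right) \left(g + g\right) = \left(50 + g\right) 2 g = 2 g \left(50 + g\right)$)
$u = - \frac{1}{3267297}$ ($u = \frac{1}{-3616170 + 348873} = \frac{1}{-3267297} = - \frac{1}{3267297} \approx -3.0606 \cdot 10^{-7}$)
$\frac{u}{O{\left(A \right)}} = - \frac{1}{3267297 \cdot 2 \cdot 498 \left(50 + 498\right)} = - \frac{1}{3267297 \cdot 2 \cdot 498 \cdot 548} = - \frac{1}{3267297 \cdot 545808} = \left(- \frac{1}{3267297}\right) \frac{1}{545808} = - \frac{1}{1783316840976}$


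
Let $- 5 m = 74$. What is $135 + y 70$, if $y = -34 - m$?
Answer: $-1209$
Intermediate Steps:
$m = - \frac{74}{5}$ ($m = \left(- \frac{1}{5}\right) 74 = - \frac{74}{5} \approx -14.8$)
$y = - \frac{96}{5}$ ($y = -34 - - \frac{74}{5} = -34 + \frac{74}{5} = - \frac{96}{5} \approx -19.2$)
$135 + y 70 = 135 - 1344 = -1209$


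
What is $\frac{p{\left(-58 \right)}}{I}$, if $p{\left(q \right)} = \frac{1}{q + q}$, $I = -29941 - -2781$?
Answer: $\frac{1}{3150560} \approx 3.174 \cdot 10^{-7}$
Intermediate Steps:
$I = -27160$ ($I = -29941 + 2781 = -27160$)
$p{\left(q \right)} = \frac{1}{2 q}$
$\frac{p{\left(-58 \right)}}{I} = \frac{\frac{1}{2} \frac{1}{-58}}{-27160} = \frac{1}{2} \left(- \frac{1}{58}\right) \left(- \frac{1}{27160}\right) = \left(- \frac{1}{116}\right) \left(- \frac{1}{27160}\right) = \frac{1}{3150560}$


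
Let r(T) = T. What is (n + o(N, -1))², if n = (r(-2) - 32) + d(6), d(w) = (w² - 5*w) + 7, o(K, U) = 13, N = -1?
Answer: 64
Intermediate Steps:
d(w) = 7 + w² - 5*w
n = -21 (n = (-2 - 32) + (7 + 6² - 5*6) = -34 + (7 + 36 - 30) = -34 + 13 = -21)
(n + o(N, -1))² = (-21 + 13)² = (-8)² = 64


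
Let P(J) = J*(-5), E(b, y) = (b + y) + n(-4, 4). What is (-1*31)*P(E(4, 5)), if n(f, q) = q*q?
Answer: 3875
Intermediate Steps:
n(f, q) = q**2
E(b, y) = 16 + b + y (E(b, y) = (b + y) + 4**2 = (b + y) + 16 = 16 + b + y)
P(J) = -5*J
(-1*31)*P(E(4, 5)) = (-1*31)*(-5*(16 + 4 + 5)) = -(-155)*25 = -31*(-125) = 3875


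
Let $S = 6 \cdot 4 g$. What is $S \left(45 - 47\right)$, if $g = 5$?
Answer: $-240$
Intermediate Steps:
$S = 120$ ($S = 6 \cdot 4 \cdot 5 = 24 \cdot 5 = 120$)
$S \left(45 - 47\right) = 120 \left(45 - 47\right) = 120 \left(-2\right) = -240$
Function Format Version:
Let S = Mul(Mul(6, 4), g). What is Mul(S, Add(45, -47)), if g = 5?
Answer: -240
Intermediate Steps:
S = 120 (S = Mul(Mul(6, 4), 5) = Mul(24, 5) = 120)
Mul(S, Add(45, -47)) = Mul(120, Add(45, -47)) = Mul(120, -2) = -240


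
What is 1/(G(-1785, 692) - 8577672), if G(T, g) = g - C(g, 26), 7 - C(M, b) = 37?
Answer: -1/8576950 ≈ -1.1659e-7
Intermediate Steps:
C(M, b) = -30 (C(M, b) = 7 - 1*37 = 7 - 37 = -30)
G(T, g) = 30 + g (G(T, g) = g - 1*(-30) = g + 30 = 30 + g)
1/(G(-1785, 692) - 8577672) = 1/((30 + 692) - 8577672) = 1/(722 - 8577672) = 1/(-8576950) = -1/8576950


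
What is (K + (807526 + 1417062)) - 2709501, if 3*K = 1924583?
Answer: 469844/3 ≈ 1.5661e+5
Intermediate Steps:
K = 1924583/3 (K = (1/3)*1924583 = 1924583/3 ≈ 6.4153e+5)
(K + (807526 + 1417062)) - 2709501 = (1924583/3 + (807526 + 1417062)) - 2709501 = (1924583/3 + 2224588) - 2709501 = 8598347/3 - 2709501 = 469844/3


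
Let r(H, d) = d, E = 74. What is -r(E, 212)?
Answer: -212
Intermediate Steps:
-r(E, 212) = -1*212 = -212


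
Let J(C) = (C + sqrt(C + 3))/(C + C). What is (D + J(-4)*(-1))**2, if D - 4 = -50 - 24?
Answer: (564 - I)**2/64 ≈ 4970.2 - 17.625*I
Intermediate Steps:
J(C) = (C + sqrt(3 + C))/(2*C) (J(C) = (C + sqrt(3 + C))/((2*C)) = (C + sqrt(3 + C))*(1/(2*C)) = (C + sqrt(3 + C))/(2*C))
D = -70 (D = 4 + (-50 - 24) = 4 - 74 = -70)
(D + J(-4)*(-1))**2 = (-70 + ((1/2)*(-4 + sqrt(3 - 4))/(-4))*(-1))**2 = (-70 + ((1/2)*(-1/4)*(-4 + sqrt(-1)))*(-1))**2 = (-70 + ((1/2)*(-1/4)*(-4 + I))*(-1))**2 = (-70 + (1/2 - I/8)*(-1))**2 = (-70 + (-1/2 + I/8))**2 = (-141/2 + I/8)**2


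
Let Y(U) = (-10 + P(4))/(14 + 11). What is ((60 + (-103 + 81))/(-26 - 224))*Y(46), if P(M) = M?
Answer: 114/3125 ≈ 0.036480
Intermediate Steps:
Y(U) = -6/25 (Y(U) = (-10 + 4)/(14 + 11) = -6/25)
((60 + (-103 + 81))/(-26 - 224))*Y(46) = ((60 + (-103 + 81))/(-26 - 224))*(-6/25) = ((60 - 22)/(-250))*(-6/25) = (38*(-1/250))*(-6/25) = -19/125*(-6/25) = 114/3125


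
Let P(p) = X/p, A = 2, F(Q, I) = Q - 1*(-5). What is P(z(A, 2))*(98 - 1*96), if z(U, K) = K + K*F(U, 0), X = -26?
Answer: -13/4 ≈ -3.2500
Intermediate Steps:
F(Q, I) = 5 + Q (F(Q, I) = Q + 5 = 5 + Q)
z(U, K) = K + K*(5 + U)
P(p) = -26/p
P(z(A, 2))*(98 - 1*96) = (-26*1/(2*(6 + 2)))*(98 - 1*96) = (-26/(2*8))*(98 - 96) = -26/16*2 = -26*1/16*2 = -13/8*2 = -13/4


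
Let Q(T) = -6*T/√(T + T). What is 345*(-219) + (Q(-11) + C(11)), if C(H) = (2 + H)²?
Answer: -75386 - 3*I*√22 ≈ -75386.0 - 14.071*I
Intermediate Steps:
Q(T) = -3*√2*√T (Q(T) = -6*√2*√T/2 = -3*√2*√T)
345*(-219) + (Q(-11) + C(11)) = 345*(-219) + (-3*√2*√(-11) + (2 + 11)²) = -75555 + (-3*√2*I*√11 + 13²) = -75555 + (-3*I*√22 + 169) = -75555 + (169 - 3*I*√22) = -75386 - 3*I*√22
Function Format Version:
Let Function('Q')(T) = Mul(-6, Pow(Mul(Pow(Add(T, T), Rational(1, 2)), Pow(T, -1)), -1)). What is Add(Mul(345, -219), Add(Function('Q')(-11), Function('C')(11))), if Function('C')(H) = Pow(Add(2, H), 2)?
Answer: Add(-75386, Mul(-3, I, Pow(22, Rational(1, 2)))) ≈ Add(-75386., Mul(-14.071, I))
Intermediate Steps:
Function('Q')(T) = Mul(-3, Pow(2, Rational(1, 2)), Pow(T, Rational(1, 2))) (Function('Q')(T) = Mul(-6, Pow(Mul(Pow(Mul(2, T), Rational(1, 2)), Pow(T, -1)), -1)) = Mul(-6, Pow(Mul(Mul(Pow(2, Rational(1, 2)), Pow(T, Rational(1, 2))), Pow(T, -1)), -1)) = Mul(-6, Pow(Mul(Pow(2, Rational(1, 2)), Pow(T, Rational(-1, 2))), -1)) = Mul(-6, Mul(Rational(1, 2), Pow(2, Rational(1, 2)), Pow(T, Rational(1, 2)))) = Mul(-3, Pow(2, Rational(1, 2)), Pow(T, Rational(1, 2))))
Add(Mul(345, -219), Add(Function('Q')(-11), Function('C')(11))) = Add(Mul(345, -219), Add(Mul(-3, Pow(2, Rational(1, 2)), Pow(-11, Rational(1, 2))), Pow(Add(2, 11), 2))) = Add(-75555, Add(Mul(-3, Pow(2, Rational(1, 2)), Mul(I, Pow(11, Rational(1, 2)))), Pow(13, 2))) = Add(-75555, Add(Mul(-3, I, Pow(22, Rational(1, 2))), 169)) = Add(-75555, Add(169, Mul(-3, I, Pow(22, Rational(1, 2))))) = Add(-75386, Mul(-3, I, Pow(22, Rational(1, 2))))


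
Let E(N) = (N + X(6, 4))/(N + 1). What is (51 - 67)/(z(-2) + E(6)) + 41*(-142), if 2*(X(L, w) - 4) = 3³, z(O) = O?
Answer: -110842/19 ≈ -5833.8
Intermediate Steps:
X(L, w) = 35/2 (X(L, w) = 4 + (½)*3³ = 4 + (½)*27 = 4 + 27/2 = 35/2)
E(N) = (35/2 + N)/(1 + N) (E(N) = (N + 35/2)/(N + 1) = (35/2 + N)/(1 + N))
(51 - 67)/(z(-2) + E(6)) + 41*(-142) = (51 - 67)/(-2 + (35/2 + 6)/(1 + 6)) + 41*(-142) = -16/(-2 + (47/2)/7) - 5822 = -16/(-2 + (⅐)*(47/2)) - 5822 = -16/(-2 + 47/14) - 5822 = -16/19/14 - 5822 = -16*14/19 - 5822 = -224/19 - 5822 = -110842/19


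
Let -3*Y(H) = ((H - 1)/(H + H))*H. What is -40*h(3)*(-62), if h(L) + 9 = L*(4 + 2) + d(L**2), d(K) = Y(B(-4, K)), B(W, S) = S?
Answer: 57040/3 ≈ 19013.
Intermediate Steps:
Y(H) = 1/6 - H/6 (Y(H) = -(H - 1)/(H + H)*H/3 = -(-1 + H)/((2*H))*H/3 = -(-1 + H)*(1/(2*H))*H/3 = -(-1 + H)/(2*H)*H/3 = -(-1/2 + H/2)/3 = 1/6 - H/6)
d(K) = 1/6 - K/6
h(L) = -53/6 + 6*L - L**2/6 (h(L) = -9 + (L*(4 + 2) + (1/6 - L**2/6)) = -9 + (L*6 + (1/6 - L**2/6)) = -9 + (6*L + (1/6 - L**2/6)) = -9 + (1/6 + 6*L - L**2/6) = -53/6 + 6*L - L**2/6)
-40*h(3)*(-62) = -40*(-53/6 + 6*3 - 1/6*3**2)*(-62) = -40*(-53/6 + 18 - 1/6*9)*(-62) = -40*(-53/6 + 18 - 3/2)*(-62) = -40*23/3*(-62) = -920/3*(-62) = 57040/3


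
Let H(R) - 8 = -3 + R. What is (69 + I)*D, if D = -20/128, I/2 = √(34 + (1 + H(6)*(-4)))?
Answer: -345/32 - 15*I/16 ≈ -10.781 - 0.9375*I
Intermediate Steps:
H(R) = 5 + R (H(R) = 8 + (-3 + R) = 5 + R)
I = 6*I (I = 2*√(34 + (1 + (5 + 6)*(-4))) = 2*√(34 + (1 + 11*(-4))) = 2*√(34 + (1 - 44)) = 2*√(34 - 43) = 2*√(-9) = 2*(3*I) = 6*I ≈ 6.0*I)
D = -5/32 (D = -20*1/128 = -5/32 ≈ -0.15625)
(69 + I)*D = (69 + 6*I)*(-5/32) = -345/32 - 15*I/16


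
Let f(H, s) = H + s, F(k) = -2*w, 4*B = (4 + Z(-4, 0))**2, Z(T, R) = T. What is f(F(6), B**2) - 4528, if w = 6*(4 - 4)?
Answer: -4528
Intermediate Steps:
w = 0 (w = 6*0 = 0)
B = 0 (B = (4 - 4)**2/4 = (1/4)*0**2 = (1/4)*0 = 0)
F(k) = 0 (F(k) = -2*0 = 0)
f(F(6), B**2) - 4528 = (0 + 0**2) - 4528 = (0 + 0) - 4528 = 0 - 4528 = -4528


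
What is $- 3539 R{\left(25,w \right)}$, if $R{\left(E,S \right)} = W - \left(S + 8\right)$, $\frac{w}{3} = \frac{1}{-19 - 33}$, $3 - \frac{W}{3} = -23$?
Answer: $- \frac{12892577}{52} \approx -2.4793 \cdot 10^{5}$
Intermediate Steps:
$W = 78$ ($W = 9 - -69 = 9 + 69 = 78$)
$w = - \frac{3}{52}$ ($w = \frac{3}{-19 - 33} = \frac{3}{-52} = 3 \left(- \frac{1}{52}\right) = - \frac{3}{52} \approx -0.057692$)
$R{\left(E,S \right)} = 70 - S$ ($R{\left(E,S \right)} = 78 - \left(S + 8\right) = 78 - \left(8 + S\right) = 70 - S$)
$- 3539 R{\left(25,w \right)} = - 3539 \left(70 - - \frac{3}{52}\right) = - 3539 \left(70 + \frac{3}{52}\right) = \left(-3539\right) \frac{3643}{52} = - \frac{12892577}{52}$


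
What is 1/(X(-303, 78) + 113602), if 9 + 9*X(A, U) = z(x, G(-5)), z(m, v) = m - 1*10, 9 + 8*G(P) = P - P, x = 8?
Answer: 9/1022407 ≈ 8.8028e-6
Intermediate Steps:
G(P) = -9/8 (G(P) = -9/8 + (P - P)/8 = -9/8 + (⅛)*0 = -9/8 + 0 = -9/8)
z(m, v) = -10 + m (z(m, v) = m - 10 = -10 + m)
X(A, U) = -11/9 (X(A, U) = -1 + (-10 + 8)/9 = -1 + (⅑)*(-2) = -1 - 2/9 = -11/9)
1/(X(-303, 78) + 113602) = 1/(-11/9 + 113602) = 1/(1022407/9) = 9/1022407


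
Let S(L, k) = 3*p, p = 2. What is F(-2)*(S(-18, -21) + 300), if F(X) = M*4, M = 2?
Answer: 2448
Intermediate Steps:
F(X) = 8 (F(X) = 2*4 = 8)
S(L, k) = 6 (S(L, k) = 3*2 = 6)
F(-2)*(S(-18, -21) + 300) = 8*(6 + 300) = 8*306 = 2448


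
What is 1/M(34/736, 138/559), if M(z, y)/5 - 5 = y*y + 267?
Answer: 312481/425069380 ≈ 0.00073513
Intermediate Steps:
M(z, y) = 1360 + 5*y**2 (M(z, y) = 25 + 5*(y*y + 267) = 25 + 5*(y**2 + 267) = 25 + 5*(267 + y**2) = 25 + (1335 + 5*y**2) = 1360 + 5*y**2)
1/M(34/736, 138/559) = 1/(1360 + 5*(138/559)**2) = 1/(1360 + 5*(19044/312481)) = 1/(1360 + 95220/312481) = 1/(425069380/312481) = 312481/425069380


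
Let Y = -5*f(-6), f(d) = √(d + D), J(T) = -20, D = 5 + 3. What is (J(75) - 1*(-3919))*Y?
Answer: -19495*√2 ≈ -27570.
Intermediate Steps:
D = 8
f(d) = √(8 + d) (f(d) = √(d + 8) = √(8 + d))
Y = -5*√2 (Y = -5*√(8 - 6) = -5*√2 ≈ -7.0711)
(J(75) - 1*(-3919))*Y = (-20 - 1*(-3919))*(-5*√2) = (-20 + 3919)*(-5*√2) = 3899*(-5*√2) = -19495*√2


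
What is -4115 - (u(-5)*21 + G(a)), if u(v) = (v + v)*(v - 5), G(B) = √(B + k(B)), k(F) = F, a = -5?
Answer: -6215 - I*√10 ≈ -6215.0 - 3.1623*I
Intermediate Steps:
G(B) = √2*√B (G(B) = √(B + B) = √(2*B) = √2*√B)
u(v) = 2*v*(-5 + v) (u(v) = (2*v)*(-5 + v) = 2*v*(-5 + v))
-4115 - (u(-5)*21 + G(a)) = -4115 - ((2*(-5)*(-5 - 5))*21 + √2*√(-5)) = -4115 - ((2*(-5)*(-10))*21 + √2*(I*√5)) = -4115 - (100*21 + I*√10) = -4115 - (2100 + I*√10) = -4115 + (-2100 - I*√10) = -6215 - I*√10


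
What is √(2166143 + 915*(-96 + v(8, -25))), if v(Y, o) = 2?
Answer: √2080133 ≈ 1442.3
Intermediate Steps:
√(2166143 + 915*(-96 + v(8, -25))) = √(2166143 + 915*(-96 + 2)) = √(2166143 + 915*(-94)) = √(2166143 - 86010) = √2080133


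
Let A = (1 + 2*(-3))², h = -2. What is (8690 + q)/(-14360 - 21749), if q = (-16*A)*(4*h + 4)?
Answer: -10290/36109 ≈ -0.28497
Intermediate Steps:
A = 25 (A = (1 - 6)² = (-5)² = 25)
q = 1600 (q = (-16*25)*(4*(-2) + 4) = -400*(-8 + 4) = -400*(-4) = 1600)
(8690 + q)/(-14360 - 21749) = (8690 + 1600)/(-14360 - 21749) = 10290/(-36109) = 10290*(-1/36109) = -10290/36109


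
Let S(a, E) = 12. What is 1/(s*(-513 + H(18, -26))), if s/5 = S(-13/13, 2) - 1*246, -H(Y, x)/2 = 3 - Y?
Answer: 1/565110 ≈ 1.7696e-6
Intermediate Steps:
H(Y, x) = -6 + 2*Y (H(Y, x) = -2*(3 - Y) = -6 + 2*Y)
s = -1170 (s = 5*(12 - 1*246) = 5*(12 - 246) = 5*(-234) = -1170)
1/(s*(-513 + H(18, -26))) = 1/(-1170*(-513 + (-6 + 2*18))) = 1/(-1170*(-513 + (-6 + 36))) = 1/(-1170*(-513 + 30)) = 1/(-1170*(-483)) = 1/565110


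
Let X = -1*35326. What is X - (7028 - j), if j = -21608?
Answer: -63962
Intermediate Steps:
X = -35326
X - (7028 - j) = -35326 - (7028 - 1*(-21608)) = -35326 - (7028 + 21608) = -35326 - 1*28636 = -35326 - 28636 = -63962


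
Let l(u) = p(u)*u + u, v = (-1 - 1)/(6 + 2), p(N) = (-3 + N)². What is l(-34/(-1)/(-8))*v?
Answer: 14569/256 ≈ 56.910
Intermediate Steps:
v = -¼ (v = -2/8 = -2*⅛ = -¼ ≈ -0.25000)
l(u) = u + u*(-3 + u)² (l(u) = (-3 + u)²*u + u = u*(-3 + u)² + u = u + u*(-3 + u)²)
l(-34/(-1)/(-8))*v = ((-34/(-1)/(-8))*(1 + (-3 - 34/(-1)/(-8))²))*(-¼) = ((-34*(-1)*(-⅛))*(1 + (-3 - 34*(-1)*(-⅛))²))*(-¼) = ((34*(-⅛))*(1 + (-3 + 34*(-⅛))²))*(-¼) = -17*(1 + (-3 - 17/4)²)/4*(-¼) = -17*(1 + (-29/4)²)/4*(-¼) = -17*(1 + 841/16)/4*(-¼) = -17/4*857/16*(-¼) = -14569/64*(-¼) = 14569/256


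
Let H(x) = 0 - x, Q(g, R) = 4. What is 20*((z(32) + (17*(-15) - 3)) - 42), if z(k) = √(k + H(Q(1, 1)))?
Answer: -6000 + 40*√7 ≈ -5894.2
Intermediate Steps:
H(x) = -x
z(k) = √(-4 + k) (z(k) = √(k - 1*4) = √(k - 4) = √(-4 + k))
20*((z(32) + (17*(-15) - 3)) - 42) = 20*((√(-4 + 32) + (17*(-15) - 3)) - 42) = 20*((√28 + (-255 - 3)) - 42) = 20*((2*√7 - 258) - 42) = 20*((-258 + 2*√7) - 42) = 20*(-300 + 2*√7) = -6000 + 40*√7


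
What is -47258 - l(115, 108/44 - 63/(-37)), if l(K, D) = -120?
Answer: -47138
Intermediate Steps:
-47258 - l(115, 108/44 - 63/(-37)) = -47258 - 1*(-120) = -47258 + 120 = -47138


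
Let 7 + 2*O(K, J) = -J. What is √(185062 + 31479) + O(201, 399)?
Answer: -203 + √216541 ≈ 262.34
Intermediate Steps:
O(K, J) = -7/2 - J/2 (O(K, J) = -7/2 + (-J)/2 = -7/2 - J/2)
√(185062 + 31479) + O(201, 399) = √(185062 + 31479) + (-7/2 - ½*399) = √216541 + (-7/2 - 399/2) = √216541 - 203 = -203 + √216541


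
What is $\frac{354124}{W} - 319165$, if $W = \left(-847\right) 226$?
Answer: $- \frac{30547778377}{95711} \approx -3.1917 \cdot 10^{5}$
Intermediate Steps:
$W = -191422$
$\frac{354124}{W} - 319165 = \frac{354124}{-191422} - 319165 = 354124 \left(- \frac{1}{191422}\right) - 319165 = - \frac{177062}{95711} - 319165 = - \frac{30547778377}{95711}$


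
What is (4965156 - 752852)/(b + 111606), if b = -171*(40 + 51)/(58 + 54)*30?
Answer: 33698432/859503 ≈ 39.207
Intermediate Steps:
b = -33345/8 (b = -15561/112*30 = -171*13/16*30 = -2223/16*30 = -33345/8 ≈ -4168.1)
(4965156 - 752852)/(b + 111606) = (4965156 - 752852)/(-33345/8 + 111606) = 4212304/(859503/8) = 4212304*(8/859503) = 33698432/859503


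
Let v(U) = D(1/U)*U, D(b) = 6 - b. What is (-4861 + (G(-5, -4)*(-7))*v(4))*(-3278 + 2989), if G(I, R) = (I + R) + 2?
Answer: 1079126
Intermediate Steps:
v(U) = U*(6 - 1/U) (v(U) = (6 - 1/U)*U = U*(6 - 1/U))
G(I, R) = 2 + I + R
(-4861 + (G(-5, -4)*(-7))*v(4))*(-3278 + 2989) = (-4861 + ((2 - 5 - 4)*(-7))*(-1 + 6*4))*(-3278 + 2989) = (-4861 + (-7*(-7))*(-1 + 24))*(-289) = (-4861 + 49*23)*(-289) = (-4861 + 1127)*(-289) = -3734*(-289) = 1079126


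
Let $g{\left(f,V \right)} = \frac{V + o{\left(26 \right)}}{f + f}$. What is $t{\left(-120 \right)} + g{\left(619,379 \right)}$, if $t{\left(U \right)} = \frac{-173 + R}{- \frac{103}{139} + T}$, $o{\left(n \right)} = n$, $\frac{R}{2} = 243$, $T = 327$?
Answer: $\frac{18057104}{14035825} \approx 1.2865$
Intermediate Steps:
$R = 486$ ($R = 2 \cdot 243 = 486$)
$t{\left(U \right)} = \frac{43507}{45350}$ ($t{\left(U \right)} = \frac{-173 + 486}{- \frac{103}{139} + 327} = \frac{313}{\left(-103\right) \frac{1}{139} + 327} = \frac{313}{- \frac{103}{139} + 327} = \frac{313}{\frac{45350}{139}} = 313 \cdot \frac{139}{45350} = \frac{43507}{45350}$)
$g{\left(f,V \right)} = \frac{26 + V}{2 f}$ ($g{\left(f,V \right)} = \frac{V + 26}{f + f} = \frac{26 + V}{2 f}$)
$t{\left(-120 \right)} + g{\left(619,379 \right)} = \frac{43507}{45350} + \frac{26 + 379}{2 \cdot 619} = \frac{43507}{45350} + \frac{1}{2} \cdot \frac{1}{619} \cdot 405 = \frac{43507}{45350} + \frac{405}{1238} = \frac{18057104}{14035825}$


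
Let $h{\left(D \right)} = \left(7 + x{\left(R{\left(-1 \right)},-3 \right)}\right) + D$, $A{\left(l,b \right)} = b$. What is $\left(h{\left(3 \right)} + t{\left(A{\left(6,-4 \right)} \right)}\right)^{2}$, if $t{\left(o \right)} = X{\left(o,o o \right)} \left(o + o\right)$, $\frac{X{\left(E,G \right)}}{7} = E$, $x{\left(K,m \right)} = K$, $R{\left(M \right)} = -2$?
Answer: $53824$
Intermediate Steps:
$X{\left(E,G \right)} = 7 E$
$t{\left(o \right)} = 14 o^{2}$ ($t{\left(o \right)} = 7 o \left(o + o\right) = 7 o 2 o = 14 o^{2}$)
$h{\left(D \right)} = 5 + D$ ($h{\left(D \right)} = \left(7 - 2\right) + D = 5 + D$)
$\left(h{\left(3 \right)} + t{\left(A{\left(6,-4 \right)} \right)}\right)^{2} = \left(\left(5 + 3\right) + 14 \left(-4\right)^{2}\right)^{2} = \left(8 + 14 \cdot 16\right)^{2} = \left(8 + 224\right)^{2} = 232^{2} = 53824$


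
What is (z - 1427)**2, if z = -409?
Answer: 3370896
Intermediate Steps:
(z - 1427)**2 = (-409 - 1427)**2 = (-1836)**2 = 3370896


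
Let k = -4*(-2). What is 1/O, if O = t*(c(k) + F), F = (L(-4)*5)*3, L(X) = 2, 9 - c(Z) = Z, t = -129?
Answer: -1/3999 ≈ -0.00025006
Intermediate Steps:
k = 8
c(Z) = 9 - Z
F = 30 (F = (2*5)*3 = 10*3 = 30)
O = -3999 (O = -129*((9 - 1*8) + 30) = -129*((9 - 8) + 30) = -129*(1 + 30) = -129*31 = -3999)
1/O = 1/(-3999) = -1/3999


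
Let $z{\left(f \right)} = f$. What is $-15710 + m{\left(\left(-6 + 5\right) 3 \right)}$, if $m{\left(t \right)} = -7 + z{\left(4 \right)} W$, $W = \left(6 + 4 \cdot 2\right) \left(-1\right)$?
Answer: $-15773$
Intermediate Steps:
$W = -14$ ($W = \left(6 + 8\right) \left(-1\right) = 14 \left(-1\right) = -14$)
$m{\left(t \right)} = -63$ ($m{\left(t \right)} = -7 + 4 \left(-14\right) = -7 - 56 = -63$)
$-15710 + m{\left(\left(-6 + 5\right) 3 \right)} = -15710 - 63 = -15773$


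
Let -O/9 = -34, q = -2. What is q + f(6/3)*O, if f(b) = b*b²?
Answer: 2446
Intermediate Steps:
f(b) = b³
O = 306 (O = -9*(-34) = 306)
q + f(6/3)*O = -2 + (6/3)³*306 = -2 + (6*(⅓))³*306 = -2 + 2³*306 = -2 + 8*306 = -2 + 2448 = 2446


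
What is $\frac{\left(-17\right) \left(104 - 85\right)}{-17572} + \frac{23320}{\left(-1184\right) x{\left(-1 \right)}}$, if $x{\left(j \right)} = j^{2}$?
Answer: $- \frac{3198411}{162541} \approx -19.678$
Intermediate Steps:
$\frac{\left(-17\right) \left(104 - 85\right)}{-17572} + \frac{23320}{\left(-1184\right) x{\left(-1 \right)}} = \frac{\left(-17\right) \left(104 - 85\right)}{-17572} + \frac{23320}{\left(-1184\right) \left(-1\right)^{2}} = \left(-17\right) 19 \left(- \frac{1}{17572}\right) + \frac{23320}{\left(-1184\right) 1} = \left(-323\right) \left(- \frac{1}{17572}\right) + \frac{23320}{-1184} = \frac{323}{17572} + 23320 \left(- \frac{1}{1184}\right) = \frac{323}{17572} - \frac{2915}{148} = - \frac{3198411}{162541}$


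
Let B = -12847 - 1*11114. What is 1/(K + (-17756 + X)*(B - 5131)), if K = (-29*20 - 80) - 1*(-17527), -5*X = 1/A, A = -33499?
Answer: 167495/86523632281313 ≈ 1.9358e-9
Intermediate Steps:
X = 1/167495 (X = -⅕/(-33499) = -⅕*(-1/33499) = 1/167495 ≈ 5.9703e-6)
B = -23961 (B = -12847 - 11114 = -23961)
K = 16867 (K = (-580 - 80) + 17527 = -660 + 17527 = 16867)
1/(K + (-17756 + X)*(B - 5131)) = 1/(16867 + (-17756 + 1/167495)*(-23961 - 5131)) = 1/(16867 - 2974041219/167495*(-29092)) = 1/(16867 + 86520807143148/167495) = 1/(86523632281313/167495) = 167495/86523632281313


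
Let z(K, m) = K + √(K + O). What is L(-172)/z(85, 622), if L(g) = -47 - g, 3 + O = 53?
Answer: 2125/1418 - 75*√15/1418 ≈ 1.2937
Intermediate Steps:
O = 50 (O = -3 + 53 = 50)
z(K, m) = K + √(50 + K) (z(K, m) = K + √(K + 50) = K + √(50 + K))
L(-172)/z(85, 622) = (-47 - 1*(-172))/(85 + √(50 + 85)) = (-47 + 172)/(85 + √135) = 125/(85 + 3*√15)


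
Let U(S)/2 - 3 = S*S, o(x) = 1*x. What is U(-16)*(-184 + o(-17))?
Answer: -104118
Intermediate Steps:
o(x) = x
U(S) = 6 + 2*S**2 (U(S) = 6 + 2*(S*S) = 6 + 2*S**2)
U(-16)*(-184 + o(-17)) = (6 + 2*(-16)**2)*(-184 - 17) = (6 + 2*256)*(-201) = (6 + 512)*(-201) = 518*(-201) = -104118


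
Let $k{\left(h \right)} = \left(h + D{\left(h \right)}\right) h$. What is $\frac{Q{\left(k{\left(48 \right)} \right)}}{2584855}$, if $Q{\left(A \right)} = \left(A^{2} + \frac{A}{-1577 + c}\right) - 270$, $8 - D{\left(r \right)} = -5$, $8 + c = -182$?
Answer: $\frac{1009889074}{304495919} \approx 3.3166$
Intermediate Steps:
$c = -190$ ($c = -8 - 182 = -190$)
$D{\left(r \right)} = 13$ ($D{\left(r \right)} = 8 - -5 = 8 + 5 = 13$)
$k{\left(h \right)} = h \left(13 + h\right)$ ($k{\left(h \right)} = \left(h + 13\right) h = \left(13 + h\right) h = h \left(13 + h\right)$)
$Q{\left(A \right)} = -270 + A^{2} - \frac{A}{1767}$ ($Q{\left(A \right)} = \left(A^{2} + \frac{A}{-1577 - 190}\right) - 270 = \left(A^{2} + \frac{A}{-1767}\right) - 270 = \left(A^{2} - \frac{A}{1767}\right) - 270 = -270 + A^{2} - \frac{A}{1767}$)
$\frac{Q{\left(k{\left(48 \right)} \right)}}{2584855} = \frac{-270 + \left(48 \left(13 + 48\right)\right)^{2} - \frac{48 \left(13 + 48\right)}{1767}}{2584855} = \left(-270 + \left(48 \cdot 61\right)^{2} - \frac{48 \cdot 61}{1767}\right) \frac{1}{2584855} = \left(-270 + 2928^{2} - \frac{976}{589}\right) \frac{1}{2584855} = \left(-270 + 8573184 - \frac{976}{589}\right) \frac{1}{2584855} = \frac{5049445370}{589} \cdot \frac{1}{2584855} = \frac{1009889074}{304495919}$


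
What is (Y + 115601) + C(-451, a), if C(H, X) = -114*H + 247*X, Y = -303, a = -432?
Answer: 60008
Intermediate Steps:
(Y + 115601) + C(-451, a) = (-303 + 115601) + (-114*(-451) + 247*(-432)) = 115298 + (51414 - 106704) = 115298 - 55290 = 60008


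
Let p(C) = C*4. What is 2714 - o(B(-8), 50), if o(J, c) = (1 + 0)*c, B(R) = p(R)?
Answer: 2664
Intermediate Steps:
p(C) = 4*C
B(R) = 4*R
o(J, c) = c (o(J, c) = 1*c = c)
2714 - o(B(-8), 50) = 2714 - 1*50 = 2714 - 50 = 2664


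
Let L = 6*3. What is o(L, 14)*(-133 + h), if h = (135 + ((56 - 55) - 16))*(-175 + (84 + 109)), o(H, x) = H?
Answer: 36486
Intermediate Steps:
L = 18
h = 2160 (h = (135 + (1 - 16))*(-175 + 193) = (135 - 15)*18 = 120*18 = 2160)
o(L, 14)*(-133 + h) = 18*(-133 + 2160) = 18*2027 = 36486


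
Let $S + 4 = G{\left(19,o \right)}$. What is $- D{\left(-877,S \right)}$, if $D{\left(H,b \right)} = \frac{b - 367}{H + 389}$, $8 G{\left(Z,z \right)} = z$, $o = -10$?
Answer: $- \frac{1489}{1952} \approx -0.76281$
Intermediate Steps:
$G{\left(Z,z \right)} = \frac{z}{8}$
$S = - \frac{21}{4}$ ($S = -4 + \frac{1}{8} \left(-10\right) = -4 - \frac{5}{4} = - \frac{21}{4} \approx -5.25$)
$D{\left(H,b \right)} = \frac{-367 + b}{389 + H}$
$- D{\left(-877,S \right)} = - \frac{-367 - \frac{21}{4}}{389 - 877} = - \frac{-1489}{\left(-488\right) 4} = - \frac{\left(-1\right) \left(-1489\right)}{488 \cdot 4} = \left(-1\right) \frac{1489}{1952} = - \frac{1489}{1952}$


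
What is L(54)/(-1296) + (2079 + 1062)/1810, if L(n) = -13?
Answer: 2047133/1172880 ≈ 1.7454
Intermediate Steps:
L(54)/(-1296) + (2079 + 1062)/1810 = -13/(-1296) + (2079 + 1062)/1810 = -13*(-1/1296) + 3141*(1/1810) = 13/1296 + 3141/1810 = 2047133/1172880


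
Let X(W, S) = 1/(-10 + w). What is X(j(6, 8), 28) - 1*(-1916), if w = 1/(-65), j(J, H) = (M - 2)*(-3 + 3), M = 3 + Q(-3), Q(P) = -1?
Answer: 1247251/651 ≈ 1915.9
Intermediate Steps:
M = 2 (M = 3 - 1 = 2)
j(J, H) = 0 (j(J, H) = (2 - 2)*(-3 + 3) = 0*0 = 0)
w = -1/65 ≈ -0.015385
X(W, S) = -65/651 (X(W, S) = 1/(-10 - 1/65) = 1/(-651/65) = -65/651)
X(j(6, 8), 28) - 1*(-1916) = -65/651 - 1*(-1916) = -65/651 + 1916 = 1247251/651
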